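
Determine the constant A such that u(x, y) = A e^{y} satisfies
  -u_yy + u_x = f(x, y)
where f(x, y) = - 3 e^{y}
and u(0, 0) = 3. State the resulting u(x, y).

Substitute the ansatz u = A e^{y} into the left-hand side.
Derivatives of the ansatz:
  u_yy = A e^{y}
  u_x = 0
Term by term:
  -u_yy = - A e^{y}
  u_x = 0
So the left-hand side equals
  - A e^{y}
This must equal f(x, y) = - 3 e^{y} identically.
Matching coefficients of the independent functions:
  [e^{y}]:  - A = -3
Solving: A = 3.
Check against the point condition:
  u(0, 0) = 3  ⟹  A = 3  ✓
Hence u(x, y) = 3 e^{y}.

Answer: u(x, y) = 3 e^{y}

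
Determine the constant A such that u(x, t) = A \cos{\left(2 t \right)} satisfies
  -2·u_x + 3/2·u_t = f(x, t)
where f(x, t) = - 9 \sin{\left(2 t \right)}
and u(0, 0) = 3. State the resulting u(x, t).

Substitute the ansatz u = A \cos{\left(2 t \right)} into the left-hand side.
Derivatives of the ansatz:
  u_x = 0
  u_t = - 2 A \sin{\left(2 t \right)}
Term by term:
  -2·u_x = 0
  3/2·u_t = - 3 A \sin{\left(2 t \right)}
So the left-hand side equals
  - 3 A \sin{\left(2 t \right)}
This must equal f(x, t) = - 9 \sin{\left(2 t \right)} identically.
Matching coefficients of the independent functions:
  [\sin{\left(2 t \right)}]:  - 3 A = -9
Solving: A = 3.
Check against the point condition:
  u(0, 0) = 3  ⟹  A = 3  ✓
Hence u(x, t) = 3 \cos{\left(2 t \right)}.

Answer: u(x, t) = 3 \cos{\left(2 t \right)}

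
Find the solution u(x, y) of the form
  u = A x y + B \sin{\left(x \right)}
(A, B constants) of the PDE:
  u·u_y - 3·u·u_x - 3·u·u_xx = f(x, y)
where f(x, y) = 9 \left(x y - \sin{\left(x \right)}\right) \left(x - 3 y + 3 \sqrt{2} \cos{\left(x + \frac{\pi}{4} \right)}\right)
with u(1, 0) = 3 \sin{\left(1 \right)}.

Answer: u(x, y) = - 3 x y + 3 \sin{\left(x \right)}

Derivation:
Substitute the ansatz u = A x y + B \sin{\left(x \right)} into the left-hand side.
Derivatives of the ansatz:
  u_y = A x
  u_x = A y + B \cos{\left(x \right)}
  u_xx = - B \sin{\left(x \right)}
Term by term:
  u·u_y = A^{2} x^{2} y + A B x \sin{\left(x \right)}
  -3·u·u_x = - 3 A^{2} x y^{2} - 3 A B x y \cos{\left(x \right)} - 3 A B y \sin{\left(x \right)} - 3 B^{2} \sin{\left(x \right)} \cos{\left(x \right)}
  -3·u·u_xx = 3 A B x y \sin{\left(x \right)} + 3 B^{2} \sin^{2}{\left(x \right)}
So the left-hand side equals
  A^{2} x^{2} y - 3 A^{2} x y^{2} + 3 A B x y \sin{\left(x \right)} - 3 A B x y \cos{\left(x \right)} + A B x \sin{\left(x \right)} - 3 A B y \sin{\left(x \right)} + 3 B^{2} \sin^{2}{\left(x \right)} - 3 B^{2} \sin{\left(x \right)} \cos{\left(x \right)}
This must equal f(x, y) identically; expanded, f = 9 x^{2} y - 27 x y^{2} - 27 x y \sin{\left(x \right)} + 27 x y \cos{\left(x \right)} - 9 x \sin{\left(x \right)} + 27 y \sin{\left(x \right)} + 27 \sin^{2}{\left(x \right)} - 27 \sin{\left(x \right)} \cos{\left(x \right)}.
Matching coefficients of the independent functions:
  [x y^{2}]:  - 3 A^{2} = -27
  [x \sin{\left(x \right)}]:  A B = -9
  [x^{2} y]:  A^{2} = 9
  [y \sin{\left(x \right)}, x y \cos{\left(x \right)}]:  - 3 A B = 27
  [\sin{\left(x \right)} \cos{\left(x \right)}]:  - 3 B^{2} = -27
  [x y \sin{\left(x \right)}]:  3 A B = -27
  [\sin^{2}{\left(x \right)}]:  3 B^{2} = 27
These equations allow (A, B) = (-3, 3) or (3, -3).
Impose the point condition(s):
  u(1, 0) = 3 \sin{\left(1 \right)}  ⟹  B \sin{\left(1 \right)} = 3 \sin{\left(1 \right)}
Only A = -3, B = 3 satisfies everything.
Hence u(x, y) = - 3 x y + 3 \sin{\left(x \right)}.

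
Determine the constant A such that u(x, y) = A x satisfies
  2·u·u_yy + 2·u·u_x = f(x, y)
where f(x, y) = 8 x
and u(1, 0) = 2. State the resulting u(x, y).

Substitute the ansatz u = A x into the left-hand side.
Derivatives of the ansatz:
  u_yy = 0
  u_x = A
Term by term:
  2·u·u_yy = 0
  2·u·u_x = 2 A^{2} x
So the left-hand side equals
  2 A^{2} x
This must equal f(x, y) = 8 x identically.
Matching coefficients of the independent functions:
  [x]:  2 A^{2} = 8
These equations allow (A) = (-2) or (2).
Impose the point condition(s):
  u(1, 0) = 2  ⟹  A = 2
Only A = 2 satisfies everything.
Hence u(x, y) = 2 x.

Answer: u(x, y) = 2 x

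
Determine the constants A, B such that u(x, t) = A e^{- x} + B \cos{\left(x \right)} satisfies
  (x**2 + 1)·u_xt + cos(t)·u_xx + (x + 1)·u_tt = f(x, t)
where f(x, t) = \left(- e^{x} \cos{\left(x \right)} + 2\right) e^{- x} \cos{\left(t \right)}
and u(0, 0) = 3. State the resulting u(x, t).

Answer: u(x, t) = \cos{\left(x \right)} + 2 e^{- x}

Derivation:
Substitute the ansatz u = A e^{- x} + B \cos{\left(x \right)} into the left-hand side.
Derivatives of the ansatz:
  u_xt = 0
  u_xx = A e^{- x} - B \cos{\left(x \right)}
  u_tt = 0
Term by term:
  (x**2 + 1)·u_xt = 0
  cos(t)·u_xx = A e^{- x} \cos{\left(t \right)} - B \cos{\left(t \right)} \cos{\left(x \right)}
  (x + 1)·u_tt = 0
So the left-hand side equals
  A e^{- x} \cos{\left(t \right)} - B \cos{\left(t \right)} \cos{\left(x \right)}
This must equal f(x, t) identically; expanded, f = - \cos{\left(t \right)} \cos{\left(x \right)} + 2 e^{- x} \cos{\left(t \right)}.
Matching coefficients of the independent functions:
  [e^{- x} \cos{\left(t \right)}]:  A = 2
  [\cos{\left(t \right)} \cos{\left(x \right)}]:  - B = -1
Solving: A = 2, B = 1.
Check against the point condition:
  u(0, 0) = 3  ⟹  A + B = 3  ✓
Hence u(x, t) = \cos{\left(x \right)} + 2 e^{- x}.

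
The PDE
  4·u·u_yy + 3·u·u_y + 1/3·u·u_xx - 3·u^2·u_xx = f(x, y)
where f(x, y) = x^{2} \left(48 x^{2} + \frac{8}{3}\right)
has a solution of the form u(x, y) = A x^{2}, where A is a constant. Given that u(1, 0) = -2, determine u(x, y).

Substitute the ansatz u = A x^{2} into the left-hand side.
Derivatives of the ansatz:
  u_yy = 0
  u_y = 0
  u_xx = 2 A
Term by term:
  4·u·u_yy = 0
  3·u·u_y = 0
  1/3·u·u_xx = \frac{2 A^{2} x^{2}}{3}
  -3·u^2·u_xx = - 6 A^{3} x^{4}
So the left-hand side equals
  - 6 A^{3} x^{4} + \frac{2 A^{2} x^{2}}{3}
This must equal f(x, y) identically; expanded, f = 48 x^{4} + \frac{8 x^{2}}{3}.
Matching coefficients of the independent functions:
  [x^{2}]:  \frac{2 A^{2}}{3} = \frac{8}{3}
  [x^{4}]:  - 6 A^{3} = 48
Solving: A = -2.
Check against the point condition:
  u(1, 0) = -2  ⟹  A = -2  ✓
Hence u(x, y) = - 2 x^{2}.

Answer: u(x, y) = - 2 x^{2}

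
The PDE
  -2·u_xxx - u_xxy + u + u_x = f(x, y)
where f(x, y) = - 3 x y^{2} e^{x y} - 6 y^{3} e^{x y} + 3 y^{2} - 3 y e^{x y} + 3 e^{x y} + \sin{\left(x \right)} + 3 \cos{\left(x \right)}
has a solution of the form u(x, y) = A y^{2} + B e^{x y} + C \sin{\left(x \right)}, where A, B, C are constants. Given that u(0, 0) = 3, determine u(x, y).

Substitute the ansatz u = A y^{2} + B e^{x y} + C \sin{\left(x \right)} into the left-hand side.
Derivatives of the ansatz:
  u_xxx = B y^{3} e^{x y} - C \cos{\left(x \right)}
  u_xxy = B x y^{2} e^{x y} + 2 B y e^{x y}
  u_x = B y e^{x y} + C \cos{\left(x \right)}
Term by term:
  -2·u_xxx = - 2 B y^{3} e^{x y} + 2 C \cos{\left(x \right)}
  -u_xxy = - B x y^{2} e^{x y} - 2 B y e^{x y}
  u = A y^{2} + B e^{x y} + C \sin{\left(x \right)}
  u_x = B y e^{x y} + C \cos{\left(x \right)}
So the left-hand side equals
  A y^{2} - B x y^{2} e^{x y} - 2 B y^{3} e^{x y} - B y e^{x y} + B e^{x y} + C \sin{\left(x \right)} + 3 C \cos{\left(x \right)}
This must equal f(x, y) = - 3 x y^{2} e^{x y} - 6 y^{3} e^{x y} + 3 y^{2} - 3 y e^{x y} + 3 e^{x y} + \sin{\left(x \right)} + 3 \cos{\left(x \right)} identically.
Matching coefficients of the independent functions:
  [y^{2}]:  A = 3
  [y e^{x y}, x y^{2} e^{x y}]:  - B = -3
  [y^{3} e^{x y}]:  - 2 B = -6
  [e^{x y}]:  B = 3
  [\sin{\left(x \right)}]:  C = 1
  [\cos{\left(x \right)}]:  3 C = 3
Solving: A = 3, B = 3, C = 1.
Check against the point condition:
  u(0, 0) = 3  ⟹  B = 3  ✓
Hence u(x, y) = 3 y^{2} + 3 e^{x y} + \sin{\left(x \right)}.

Answer: u(x, y) = 3 y^{2} + 3 e^{x y} + \sin{\left(x \right)}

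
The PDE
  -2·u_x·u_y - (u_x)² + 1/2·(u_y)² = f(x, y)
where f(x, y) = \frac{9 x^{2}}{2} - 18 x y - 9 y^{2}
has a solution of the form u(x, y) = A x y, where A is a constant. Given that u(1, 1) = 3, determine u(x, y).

Substitute the ansatz u = A x y into the left-hand side.
Derivatives of the ansatz:
  u_x = A y
  u_y = A x
Term by term:
  -2·u_x·u_y = - 2 A^{2} x y
  -(u_x)² = - A^{2} y^{2}
  1/2·(u_y)² = \frac{A^{2} x^{2}}{2}
So the left-hand side equals
  \frac{A^{2} x^{2}}{2} - 2 A^{2} x y - A^{2} y^{2}
This must equal f(x, y) = \frac{9 x^{2}}{2} - 18 x y - 9 y^{2} identically.
Matching coefficients of the independent functions:
  [x^{2}]:  \frac{A^{2}}{2} = \frac{9}{2}
  [y^{2}]:  - A^{2} = -9
  [x y]:  - 2 A^{2} = -18
These equations allow (A) = (-3) or (3).
Impose the point condition(s):
  u(1, 1) = 3  ⟹  A = 3
Only A = 3 satisfies everything.
Hence u(x, y) = 3 x y.

Answer: u(x, y) = 3 x y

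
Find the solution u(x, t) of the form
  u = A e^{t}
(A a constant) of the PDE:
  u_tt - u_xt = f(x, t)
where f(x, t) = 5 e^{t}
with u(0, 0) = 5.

Substitute the ansatz u = A e^{t} into the left-hand side.
Derivatives of the ansatz:
  u_tt = A e^{t}
  u_xt = 0
Term by term:
  u_tt = A e^{t}
  -u_xt = 0
So the left-hand side equals
  A e^{t}
This must equal f(x, t) = 5 e^{t} identically.
Matching coefficients of the independent functions:
  [e^{t}]:  A = 5
Solving: A = 5.
Check against the point condition:
  u(0, 0) = 5  ⟹  A = 5  ✓
Hence u(x, t) = 5 e^{t}.

Answer: u(x, t) = 5 e^{t}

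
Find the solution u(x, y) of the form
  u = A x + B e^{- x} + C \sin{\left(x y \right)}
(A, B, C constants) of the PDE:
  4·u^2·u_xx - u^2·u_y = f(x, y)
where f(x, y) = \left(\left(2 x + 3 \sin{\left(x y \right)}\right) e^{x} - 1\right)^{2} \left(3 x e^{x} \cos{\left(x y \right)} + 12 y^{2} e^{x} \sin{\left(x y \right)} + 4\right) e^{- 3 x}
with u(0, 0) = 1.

Substitute the ansatz u = A x + B e^{- x} + C \sin{\left(x y \right)} into the left-hand side.
Derivatives of the ansatz:
  u_xx = B e^{- x} - C y^{2} \sin{\left(x y \right)}
  u_y = C x \cos{\left(x y \right)}
Term by term:
  4·u^2·u_xx = 4 A^{2} B x^{2} e^{- x} - 4 A^{2} C x^{2} y^{2} \sin{\left(x y \right)} + 8 A B^{2} x e^{- 2 x} - 8 A B C x y^{2} e^{- x} \sin{\left(x y \right)} + 8 A B C x e^{- x} \sin{\left(x y \right)} - 8 A C^{2} x y^{2} \sin^{2}{\left(x y \right)} + 4 B^{3} e^{- 3 x} - 4 B^{2} C y^{2} e^{- 2 x} \sin{\left(x y \right)} + 8 B^{2} C e^{- 2 x} \sin{\left(x y \right)} - 8 B C^{2} y^{2} e^{- x} \sin^{2}{\left(x y \right)} + 4 B C^{2} e^{- x} \sin^{2}{\left(x y \right)} - 4 C^{3} y^{2} \sin^{3}{\left(x y \right)}
  -u^2·u_y = - A^{2} C x^{3} \cos{\left(x y \right)} - 2 A B C x^{2} e^{- x} \cos{\left(x y \right)} - 2 A C^{2} x^{2} \sin{\left(x y \right)} \cos{\left(x y \right)} - B^{2} C x e^{- 2 x} \cos{\left(x y \right)} - 2 B C^{2} x e^{- x} \sin{\left(x y \right)} \cos{\left(x y \right)} - C^{3} x \sin^{2}{\left(x y \right)} \cos{\left(x y \right)}
So the left-hand side equals
  4 A^{2} B x^{2} e^{- x} - A^{2} C x^{3} \cos{\left(x y \right)} - 4 A^{2} C x^{2} y^{2} \sin{\left(x y \right)} + 8 A B^{2} x e^{- 2 x} - 2 A B C x^{2} e^{- x} \cos{\left(x y \right)} - 8 A B C x y^{2} e^{- x} \sin{\left(x y \right)} + 8 A B C x e^{- x} \sin{\left(x y \right)} - 2 A C^{2} x^{2} \sin{\left(x y \right)} \cos{\left(x y \right)} - 8 A C^{2} x y^{2} \sin^{2}{\left(x y \right)} + 4 B^{3} e^{- 3 x} - B^{2} C x e^{- 2 x} \cos{\left(x y \right)} - 4 B^{2} C y^{2} e^{- 2 x} \sin{\left(x y \right)} + 8 B^{2} C e^{- 2 x} \sin{\left(x y \right)} - 2 B C^{2} x e^{- x} \sin{\left(x y \right)} \cos{\left(x y \right)} - 8 B C^{2} y^{2} e^{- x} \sin^{2}{\left(x y \right)} + 4 B C^{2} e^{- x} \sin^{2}{\left(x y \right)} - C^{3} x \sin^{2}{\left(x y \right)} \cos{\left(x y \right)} - 4 C^{3} y^{2} \sin^{3}{\left(x y \right)}
This must equal f(x, y) identically; expanded, f = 12 x^{3} \cos{\left(x y \right)} + 48 x^{2} y^{2} \sin{\left(x y \right)} + 36 x^{2} \sin{\left(x y \right)} \cos{\left(x y \right)} - 12 x^{2} e^{- x} \cos{\left(x y \right)} + 16 x^{2} e^{- x} + 144 x y^{2} \sin^{2}{\left(x y \right)} - 48 x y^{2} e^{- x} \sin{\left(x y \right)} + 27 x \sin^{2}{\left(x y \right)} \cos{\left(x y \right)} - 18 x e^{- x} \sin{\left(x y \right)} \cos{\left(x y \right)} + 48 x e^{- x} \sin{\left(x y \right)} + 3 x e^{- 2 x} \cos{\left(x y \right)} - 16 x e^{- 2 x} + 108 y^{2} \sin^{3}{\left(x y \right)} - 72 y^{2} e^{- x} \sin^{2}{\left(x y \right)} + 12 y^{2} e^{- 2 x} \sin{\left(x y \right)} + 36 e^{- x} \sin^{2}{\left(x y \right)} - 24 e^{- 2 x} \sin{\left(x y \right)} + 4 e^{- 3 x}.
Matching coefficients of the independent functions:
(each divided by its leading coefficient; functions giving the same equation are listed together)
  [x e^{- 2 x}]:  A B^{2} + 2 = 0
  [x^{2} e^{- x}]:  A^{2} B - 4 = 0
  [x^{3} \cos{\left(x y \right)}, x^{2} y^{2} \sin{\left(x y \right)}]:  A^{2} C + 12 = 0
  [y^{2} \sin^{3}{\left(x y \right)}, x \sin^{2}{\left(x y \right)} \cos{\left(x y \right)}]:  C^{3} + 27 = 0
  [e^{- 2 x} \sin{\left(x y \right)}, x e^{- 2 x} \cos{\left(x y \right)}, y^{2} e^{- 2 x} \sin{\left(x y \right)}]:  B^{2} C + 3 = 0
  [e^{- x} \sin^{2}{\left(x y \right)}, y^{2} e^{- x} \sin^{2}{\left(x y \right)}, x e^{- x} \sin{\left(x y \right)} \cos{\left(x y \right)}]:  B C^{2} - 9 = 0
  [x y^{2} \sin^{2}{\left(x y \right)}, x^{2} \sin{\left(x y \right)} \cos{\left(x y \right)}]:  A C^{2} + 18 = 0
  [x e^{- x} \sin{\left(x y \right)}, x^{2} e^{- x} \cos{\left(x y \right)}, x y^{2} e^{- x} \sin{\left(x y \right)}]:  A B C - 6 = 0
  [e^{- 3 x}]:  B^{3} - 1 = 0
These equations do not fix every constant; impose the point condition(s):
  u(0, 0) = 1  ⟹  B = 1
Solving the combined system: A = -2, B = 1, C = -3.
Hence u(x, y) = - 2 x - 3 \sin{\left(x y \right)} + e^{- x}.

Answer: u(x, y) = - 2 x - 3 \sin{\left(x y \right)} + e^{- x}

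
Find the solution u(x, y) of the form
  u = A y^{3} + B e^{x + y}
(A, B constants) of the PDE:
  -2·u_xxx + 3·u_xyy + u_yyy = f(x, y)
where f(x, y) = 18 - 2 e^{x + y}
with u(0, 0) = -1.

Substitute the ansatz u = A y^{3} + B e^{x + y} into the left-hand side.
Derivatives of the ansatz:
  u_xxx = B e^{x} e^{y}
  u_xyy = B e^{x} e^{y}
  u_yyy = 6 A + B e^{x} e^{y}
Term by term:
  -2·u_xxx = - 2 B e^{x} e^{y}
  3·u_xyy = 3 B e^{x} e^{y}
  u_yyy = 6 A + B e^{x} e^{y}
So the left-hand side equals
  6 A + 2 B e^{x} e^{y}
This must equal f(x, y) identically; expanded, f = - 2 e^{x} e^{y} + 18.
Matching coefficients of the independent functions:
  [constant term]:  6 A = 18
  [e^{x} e^{y}]:  2 B = -2
Solving: A = 3, B = -1.
Check against the point condition:
  u(0, 0) = -1  ⟹  B = -1  ✓
Hence u(x, y) = 3 y^{3} - e^{x + y}.

Answer: u(x, y) = 3 y^{3} - e^{x + y}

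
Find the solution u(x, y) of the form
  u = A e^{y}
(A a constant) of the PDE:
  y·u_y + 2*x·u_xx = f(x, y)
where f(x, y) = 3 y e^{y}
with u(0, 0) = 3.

Answer: u(x, y) = 3 e^{y}

Derivation:
Substitute the ansatz u = A e^{y} into the left-hand side.
Derivatives of the ansatz:
  u_y = A e^{y}
  u_xx = 0
Term by term:
  y·u_y = A y e^{y}
  2*x·u_xx = 0
So the left-hand side equals
  A y e^{y}
This must equal f(x, y) = 3 y e^{y} identically.
Matching coefficients of the independent functions:
  [y e^{y}]:  A = 3
Solving: A = 3.
Check against the point condition:
  u(0, 0) = 3  ⟹  A = 3  ✓
Hence u(x, y) = 3 e^{y}.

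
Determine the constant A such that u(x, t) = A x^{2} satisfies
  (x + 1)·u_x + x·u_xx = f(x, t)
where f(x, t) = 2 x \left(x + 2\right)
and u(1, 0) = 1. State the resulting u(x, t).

Substitute the ansatz u = A x^{2} into the left-hand side.
Derivatives of the ansatz:
  u_x = 2 A x
  u_xx = 2 A
Term by term:
  (x + 1)·u_x = 2 A x^{2} + 2 A x
  x·u_xx = 2 A x
So the left-hand side equals
  2 A x^{2} + 4 A x
This must equal f(x, t) identically; expanded, f = 2 x^{2} + 4 x.
Matching coefficients of the independent functions:
  [x]:  4 A = 4
  [x^{2}]:  2 A = 2
Solving: A = 1.
Check against the point condition:
  u(1, 0) = 1  ⟹  A = 1  ✓
Hence u(x, t) = x^{2}.

Answer: u(x, t) = x^{2}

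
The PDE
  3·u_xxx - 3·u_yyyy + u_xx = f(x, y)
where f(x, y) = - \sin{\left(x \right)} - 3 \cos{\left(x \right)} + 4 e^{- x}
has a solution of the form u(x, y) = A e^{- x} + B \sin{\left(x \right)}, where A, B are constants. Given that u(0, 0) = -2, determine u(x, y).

Substitute the ansatz u = A e^{- x} + B \sin{\left(x \right)} into the left-hand side.
Derivatives of the ansatz:
  u_xxx = - A e^{- x} - B \cos{\left(x \right)}
  u_yyyy = 0
  u_xx = A e^{- x} - B \sin{\left(x \right)}
Term by term:
  3·u_xxx = - 3 A e^{- x} - 3 B \cos{\left(x \right)}
  -3·u_yyyy = 0
  u_xx = A e^{- x} - B \sin{\left(x \right)}
So the left-hand side equals
  - 2 A e^{- x} - B \sin{\left(x \right)} - 3 B \cos{\left(x \right)}
This must equal f(x, y) = - \sin{\left(x \right)} - 3 \cos{\left(x \right)} + 4 e^{- x} identically.
Matching coefficients of the independent functions:
  [e^{- x}]:  - 2 A = 4
  [\sin{\left(x \right)}]:  - B = -1
  [\cos{\left(x \right)}]:  - 3 B = -3
Solving: A = -2, B = 1.
Check against the point condition:
  u(0, 0) = -2  ⟹  A = -2  ✓
Hence u(x, y) = \sin{\left(x \right)} - 2 e^{- x}.

Answer: u(x, y) = \sin{\left(x \right)} - 2 e^{- x}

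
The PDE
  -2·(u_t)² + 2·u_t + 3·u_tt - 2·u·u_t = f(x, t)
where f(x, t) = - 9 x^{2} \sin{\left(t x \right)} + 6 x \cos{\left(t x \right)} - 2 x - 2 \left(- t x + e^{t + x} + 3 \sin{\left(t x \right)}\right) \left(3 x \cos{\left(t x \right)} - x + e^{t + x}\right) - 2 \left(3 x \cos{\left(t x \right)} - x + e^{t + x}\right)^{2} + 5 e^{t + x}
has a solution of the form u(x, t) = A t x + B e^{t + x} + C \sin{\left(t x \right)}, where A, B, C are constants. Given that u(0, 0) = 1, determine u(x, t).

Answer: u(x, t) = - t x + e^{t + x} + 3 \sin{\left(t x \right)}

Derivation:
Substitute the ansatz u = A t x + B e^{t + x} + C \sin{\left(t x \right)} into the left-hand side.
Derivatives of the ansatz:
  u_t = A x + B e^{t} e^{x} + C x \cos{\left(t x \right)}
  u_tt = B e^{t} e^{x} - C x^{2} \sin{\left(t x \right)}
Term by term:
  -2·(u_t)² = - 2 A^{2} x^{2} - 4 A B x e^{t} e^{x} - 4 A C x^{2} \cos{\left(t x \right)} - 2 B^{2} e^{2 t} e^{2 x} - 4 B C x e^{t} e^{x} \cos{\left(t x \right)} - 2 C^{2} x^{2} \cos^{2}{\left(t x \right)}
  2·u_t = 2 A x + 2 B e^{t} e^{x} + 2 C x \cos{\left(t x \right)}
  3·u_tt = 3 B e^{t} e^{x} - 3 C x^{2} \sin{\left(t x \right)}
  -2·u·u_t = - 2 A^{2} t x^{2} - 2 A B t x e^{t} e^{x} - 2 A B x e^{t} e^{x} - 2 A C t x^{2} \cos{\left(t x \right)} - 2 A C x \sin{\left(t x \right)} - 2 B^{2} e^{2 t} e^{2 x} - 2 B C x e^{t} e^{x} \cos{\left(t x \right)} - 2 B C e^{t} e^{x} \sin{\left(t x \right)} - 2 C^{2} x \sin{\left(t x \right)} \cos{\left(t x \right)}
So the left-hand side equals
  - 2 A^{2} t x^{2} - 2 A^{2} x^{2} - 2 A B t x e^{t} e^{x} - 6 A B x e^{t} e^{x} - 2 A C t x^{2} \cos{\left(t x \right)} - 4 A C x^{2} \cos{\left(t x \right)} - 2 A C x \sin{\left(t x \right)} + 2 A x - 4 B^{2} e^{2 t} e^{2 x} - 6 B C x e^{t} e^{x} \cos{\left(t x \right)} - 2 B C e^{t} e^{x} \sin{\left(t x \right)} + 5 B e^{t} e^{x} - 2 C^{2} x^{2} \cos^{2}{\left(t x \right)} - 2 C^{2} x \sin{\left(t x \right)} \cos{\left(t x \right)} - 3 C x^{2} \sin{\left(t x \right)} + 2 C x \cos{\left(t x \right)}
This must equal f(x, t) identically; expanded, f = 6 t x^{2} \cos{\left(t x \right)} - 2 t x^{2} + 2 t x e^{t} e^{x} - 9 x^{2} \sin{\left(t x \right)} - 18 x^{2} \cos^{2}{\left(t x \right)} + 12 x^{2} \cos{\left(t x \right)} - 2 x^{2} - 18 x e^{t} e^{x} \cos{\left(t x \right)} + 6 x e^{t} e^{x} - 18 x \sin{\left(t x \right)} \cos{\left(t x \right)} + 6 x \sin{\left(t x \right)} + 6 x \cos{\left(t x \right)} - 2 x - 4 e^{2 t} e^{2 x} - 6 e^{t} e^{x} \sin{\left(t x \right)} + 5 e^{t} e^{x}.
Matching coefficients of the independent functions:
(each divided by its leading coefficient; functions giving the same equation are listed together)
  [x]:  A + 1 = 0
  [x^{2}, t x^{2}]:  A^{2} - 1 = 0
  [x \sin{\left(t x \right)}, x^{2} \cos{\left(t x \right)}, t x^{2} \cos{\left(t x \right)}]:  A C + 3 = 0
  [x \cos{\left(t x \right)}, x^{2} \sin{\left(t x \right)}]:  C - 3 = 0
  [x^{2} \cos^{2}{\left(t x \right)}, x \sin{\left(t x \right)} \cos{\left(t x \right)}]:  C^{2} - 9 = 0
  [e^{t} e^{x}]:  B - 1 = 0
  [e^{2 t} e^{2 x}]:  B^{2} - 1 = 0
  [x e^{t} e^{x}, t x e^{t} e^{x}]:  A B + 1 = 0
  [e^{t} e^{x} \sin{\left(t x \right)}, x e^{t} e^{x} \cos{\left(t x \right)}]:  B C - 3 = 0
Solving: A = -1, B = 1, C = 3.
Check against the point condition:
  u(0, 0) = 1  ⟹  B = 1  ✓
Hence u(x, t) = - t x + e^{t + x} + 3 \sin{\left(t x \right)}.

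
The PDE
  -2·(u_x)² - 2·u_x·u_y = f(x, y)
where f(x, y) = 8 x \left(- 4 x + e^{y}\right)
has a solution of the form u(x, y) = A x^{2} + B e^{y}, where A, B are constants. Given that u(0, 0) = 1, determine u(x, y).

Substitute the ansatz u = A x^{2} + B e^{y} into the left-hand side.
Derivatives of the ansatz:
  u_x = 2 A x
  u_y = B e^{y}
Term by term:
  -2·(u_x)² = - 8 A^{2} x^{2}
  -2·u_x·u_y = - 4 A B x e^{y}
So the left-hand side equals
  - 8 A^{2} x^{2} - 4 A B x e^{y}
This must equal f(x, y) identically; expanded, f = - 32 x^{2} + 8 x e^{y}.
Matching coefficients of the independent functions:
  [x^{2}]:  - 8 A^{2} = -32
  [x e^{y}]:  - 4 A B = 8
These equations allow (A, B) = (-2, 1) or (2, -1).
Impose the point condition(s):
  u(0, 0) = 1  ⟹  B = 1
Only A = -2, B = 1 satisfies everything.
Hence u(x, y) = - 2 x^{2} + e^{y}.

Answer: u(x, y) = - 2 x^{2} + e^{y}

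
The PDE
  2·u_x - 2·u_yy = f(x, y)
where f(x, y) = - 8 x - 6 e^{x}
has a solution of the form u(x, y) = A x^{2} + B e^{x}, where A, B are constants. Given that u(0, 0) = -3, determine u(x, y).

Substitute the ansatz u = A x^{2} + B e^{x} into the left-hand side.
Derivatives of the ansatz:
  u_x = 2 A x + B e^{x}
  u_yy = 0
Term by term:
  2·u_x = 4 A x + 2 B e^{x}
  -2·u_yy = 0
So the left-hand side equals
  4 A x + 2 B e^{x}
This must equal f(x, y) = - 8 x - 6 e^{x} identically.
Matching coefficients of the independent functions:
  [x]:  4 A = -8
  [e^{x}]:  2 B = -6
Solving: A = -2, B = -3.
Check against the point condition:
  u(0, 0) = -3  ⟹  B = -3  ✓
Hence u(x, y) = - 2 x^{2} - 3 e^{x}.

Answer: u(x, y) = - 2 x^{2} - 3 e^{x}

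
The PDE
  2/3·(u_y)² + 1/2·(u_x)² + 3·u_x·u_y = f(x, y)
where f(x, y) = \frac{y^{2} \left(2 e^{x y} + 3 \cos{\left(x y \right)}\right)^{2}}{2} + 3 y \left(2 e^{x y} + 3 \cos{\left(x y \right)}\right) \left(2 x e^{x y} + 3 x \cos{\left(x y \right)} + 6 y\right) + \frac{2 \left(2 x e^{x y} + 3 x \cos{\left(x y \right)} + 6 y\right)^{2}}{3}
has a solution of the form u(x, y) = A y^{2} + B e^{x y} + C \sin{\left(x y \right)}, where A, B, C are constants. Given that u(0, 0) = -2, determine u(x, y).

Substitute the ansatz u = A y^{2} + B e^{x y} + C \sin{\left(x y \right)} into the left-hand side.
Derivatives of the ansatz:
  u_y = 2 A y + B x e^{x y} + C x \cos{\left(x y \right)}
  u_x = B y e^{x y} + C y \cos{\left(x y \right)}
Term by term:
  2/3·(u_y)² = \frac{8 A^{2} y^{2}}{3} + \frac{8 A B x y e^{x y}}{3} + \frac{8 A C x y \cos{\left(x y \right)}}{3} + \frac{2 B^{2} x^{2} e^{2 x y}}{3} + \frac{4 B C x^{2} e^{x y} \cos{\left(x y \right)}}{3} + \frac{2 C^{2} x^{2} \cos^{2}{\left(x y \right)}}{3}
  1/2·(u_x)² = \frac{B^{2} y^{2} e^{2 x y}}{2} + B C y^{2} e^{x y} \cos{\left(x y \right)} + \frac{C^{2} y^{2} \cos^{2}{\left(x y \right)}}{2}
  3·u_x·u_y = 6 A B y^{2} e^{x y} + 6 A C y^{2} \cos{\left(x y \right)} + 3 B^{2} x y e^{2 x y} + 6 B C x y e^{x y} \cos{\left(x y \right)} + 3 C^{2} x y \cos^{2}{\left(x y \right)}
So the left-hand side equals
  \frac{8 A^{2} y^{2}}{3} + \frac{8 A B x y e^{x y}}{3} + 6 A B y^{2} e^{x y} + \frac{8 A C x y \cos{\left(x y \right)}}{3} + 6 A C y^{2} \cos{\left(x y \right)} + \frac{2 B^{2} x^{2} e^{2 x y}}{3} + 3 B^{2} x y e^{2 x y} + \frac{B^{2} y^{2} e^{2 x y}}{2} + \frac{4 B C x^{2} e^{x y} \cos{\left(x y \right)}}{3} + 6 B C x y e^{x y} \cos{\left(x y \right)} + B C y^{2} e^{x y} \cos{\left(x y \right)} + \frac{2 C^{2} x^{2} \cos^{2}{\left(x y \right)}}{3} + 3 C^{2} x y \cos^{2}{\left(x y \right)} + \frac{C^{2} y^{2} \cos^{2}{\left(x y \right)}}{2}
This must equal f(x, y) identically; expanded, f = \frac{8 x^{2} e^{2 x y}}{3} + 8 x^{2} e^{x y} \cos{\left(x y \right)} + 6 x^{2} \cos^{2}{\left(x y \right)} + 12 x y e^{2 x y} + 36 x y e^{x y} \cos{\left(x y \right)} + 16 x y e^{x y} + 27 x y \cos^{2}{\left(x y \right)} + 24 x y \cos{\left(x y \right)} + 2 y^{2} e^{2 x y} + 6 y^{2} e^{x y} \cos{\left(x y \right)} + 36 y^{2} e^{x y} + \frac{9 y^{2} \cos^{2}{\left(x y \right)}}{2} + 54 y^{2} \cos{\left(x y \right)} + 24 y^{2}.
Matching coefficients of the independent functions:
  [y^{2}]:  \frac{8 A^{2}}{3} = 24
  [x^{2} e^{2 x y}]:  \frac{2 B^{2}}{3} = \frac{8}{3}
  [x^{2} \cos^{2}{\left(x y \right)}]:  \frac{2 C^{2}}{3} = 6
  [y^{2} e^{x y}]:  6 A B = 36
  [y^{2} e^{2 x y}]:  \frac{B^{2}}{2} = 2
  [y^{2} \cos{\left(x y \right)}]:  6 A C = 54
  [y^{2} \cos^{2}{\left(x y \right)}]:  \frac{C^{2}}{2} = \frac{9}{2}
  [x y e^{x y}]:  \frac{8 A B}{3} = 16
  [x y e^{2 x y}]:  3 B^{2} = 12
  [x y \cos{\left(x y \right)}]:  \frac{8 A C}{3} = 24
  [x y \cos^{2}{\left(x y \right)}]:  3 C^{2} = 27
  [x^{2} e^{x y} \cos{\left(x y \right)}]:  \frac{4 B C}{3} = 8
  [y^{2} e^{x y} \cos{\left(x y \right)}]:  B C = 6
  [x y e^{x y} \cos{\left(x y \right)}]:  6 B C = 36
These equations do not fix every constant; impose the point condition(s):
  u(0, 0) = -2  ⟹  B = -2
Solving the combined system: A = -3, B = -2, C = -3.
Hence u(x, y) = - 3 y^{2} - 2 e^{x y} - 3 \sin{\left(x y \right)}.

Answer: u(x, y) = - 3 y^{2} - 2 e^{x y} - 3 \sin{\left(x y \right)}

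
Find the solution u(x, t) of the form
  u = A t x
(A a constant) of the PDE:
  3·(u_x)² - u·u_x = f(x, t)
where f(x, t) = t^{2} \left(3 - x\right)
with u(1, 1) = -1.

Substitute the ansatz u = A t x into the left-hand side.
Derivatives of the ansatz:
  u_x = A t
Term by term:
  3·(u_x)² = 3 A^{2} t^{2}
  -u·u_x = - A^{2} t^{2} x
So the left-hand side equals
  - A^{2} t^{2} x + 3 A^{2} t^{2}
This must equal f(x, t) identically; expanded, f = - t^{2} x + 3 t^{2}.
Matching coefficients of the independent functions:
  [t^{2}]:  3 A^{2} = 3
  [t^{2} x]:  - A^{2} = -1
These equations allow (A) = (-1) or (1).
Impose the point condition(s):
  u(1, 1) = -1  ⟹  A = -1
Only A = -1 satisfies everything.
Hence u(x, t) = - t x.

Answer: u(x, t) = - t x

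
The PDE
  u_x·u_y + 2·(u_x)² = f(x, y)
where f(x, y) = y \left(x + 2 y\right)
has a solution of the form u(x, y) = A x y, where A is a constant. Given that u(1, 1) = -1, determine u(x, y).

Answer: u(x, y) = - x y

Derivation:
Substitute the ansatz u = A x y into the left-hand side.
Derivatives of the ansatz:
  u_x = A y
  u_y = A x
Term by term:
  u_x·u_y = A^{2} x y
  2·(u_x)² = 2 A^{2} y^{2}
So the left-hand side equals
  A^{2} x y + 2 A^{2} y^{2}
This must equal f(x, y) identically; expanded, f = x y + 2 y^{2}.
Matching coefficients of the independent functions:
  [y^{2}]:  2 A^{2} = 2
  [x y]:  A^{2} = 1
These equations allow (A) = (-1) or (1).
Impose the point condition(s):
  u(1, 1) = -1  ⟹  A = -1
Only A = -1 satisfies everything.
Hence u(x, y) = - x y.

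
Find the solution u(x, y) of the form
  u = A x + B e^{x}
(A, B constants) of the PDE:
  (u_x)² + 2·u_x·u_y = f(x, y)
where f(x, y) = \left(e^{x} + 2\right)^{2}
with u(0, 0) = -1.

Substitute the ansatz u = A x + B e^{x} into the left-hand side.
Derivatives of the ansatz:
  u_x = A + B e^{x}
  u_y = 0
Term by term:
  (u_x)² = A^{2} + 2 A B e^{x} + B^{2} e^{2 x}
  2·u_x·u_y = 0
So the left-hand side equals
  A^{2} + 2 A B e^{x} + B^{2} e^{2 x}
This must equal f(x, y) identically; expanded, f = e^{2 x} + 4 e^{x} + 4.
Matching coefficients of the independent functions:
  [constant term]:  A^{2} = 4
  [e^{x}]:  2 A B = 4
  [e^{2 x}]:  B^{2} = 1
These equations allow (A, B) = (-2, -1) or (2, 1).
Impose the point condition(s):
  u(0, 0) = -1  ⟹  B = -1
Only A = -2, B = -1 satisfies everything.
Hence u(x, y) = - 2 x - e^{x}.

Answer: u(x, y) = - 2 x - e^{x}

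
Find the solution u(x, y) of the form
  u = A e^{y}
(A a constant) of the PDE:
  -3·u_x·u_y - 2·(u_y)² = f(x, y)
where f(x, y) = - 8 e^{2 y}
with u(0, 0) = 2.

Answer: u(x, y) = 2 e^{y}

Derivation:
Substitute the ansatz u = A e^{y} into the left-hand side.
Derivatives of the ansatz:
  u_x = 0
  u_y = A e^{y}
Term by term:
  -3·u_x·u_y = 0
  -2·(u_y)² = - 2 A^{2} e^{2 y}
So the left-hand side equals
  - 2 A^{2} e^{2 y}
This must equal f(x, y) = - 8 e^{2 y} identically.
Matching coefficients of the independent functions:
  [e^{2 y}]:  - 2 A^{2} = -8
These equations allow (A) = (-2) or (2).
Impose the point condition(s):
  u(0, 0) = 2  ⟹  A = 2
Only A = 2 satisfies everything.
Hence u(x, y) = 2 e^{y}.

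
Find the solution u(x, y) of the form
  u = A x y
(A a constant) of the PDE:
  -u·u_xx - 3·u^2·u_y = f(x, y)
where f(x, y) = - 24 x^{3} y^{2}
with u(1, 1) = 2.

Substitute the ansatz u = A x y into the left-hand side.
Derivatives of the ansatz:
  u_xx = 0
  u_y = A x
Term by term:
  -u·u_xx = 0
  -3·u^2·u_y = - 3 A^{3} x^{3} y^{2}
So the left-hand side equals
  - 3 A^{3} x^{3} y^{2}
This must equal f(x, y) = - 24 x^{3} y^{2} identically.
Matching coefficients of the independent functions:
  [x^{3} y^{2}]:  - 3 A^{3} = -24
Solving: A = 2.
Check against the point condition:
  u(1, 1) = 2  ⟹  A = 2  ✓
Hence u(x, y) = 2 x y.

Answer: u(x, y) = 2 x y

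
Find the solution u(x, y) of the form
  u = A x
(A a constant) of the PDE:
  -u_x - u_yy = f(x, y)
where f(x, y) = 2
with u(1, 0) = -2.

Substitute the ansatz u = A x into the left-hand side.
Derivatives of the ansatz:
  u_x = A
  u_yy = 0
Term by term:
  -u_x = - A
  -u_yy = 0
So the left-hand side equals
  - A
This must equal f(x, y) = 2 identically.
Matching coefficients of the independent functions:
  [constant term]:  - A = 2
Solving: A = -2.
Check against the point condition:
  u(1, 0) = -2  ⟹  A = -2  ✓
Hence u(x, y) = - 2 x.

Answer: u(x, y) = - 2 x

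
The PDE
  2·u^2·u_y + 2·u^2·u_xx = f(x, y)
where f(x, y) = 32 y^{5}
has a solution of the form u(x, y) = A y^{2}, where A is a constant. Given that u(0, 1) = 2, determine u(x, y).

Substitute the ansatz u = A y^{2} into the left-hand side.
Derivatives of the ansatz:
  u_y = 2 A y
  u_xx = 0
Term by term:
  2·u^2·u_y = 4 A^{3} y^{5}
  2·u^2·u_xx = 0
So the left-hand side equals
  4 A^{3} y^{5}
This must equal f(x, y) = 32 y^{5} identically.
Matching coefficients of the independent functions:
  [y^{5}]:  4 A^{3} = 32
Solving: A = 2.
Check against the point condition:
  u(0, 1) = 2  ⟹  A = 2  ✓
Hence u(x, y) = 2 y^{2}.

Answer: u(x, y) = 2 y^{2}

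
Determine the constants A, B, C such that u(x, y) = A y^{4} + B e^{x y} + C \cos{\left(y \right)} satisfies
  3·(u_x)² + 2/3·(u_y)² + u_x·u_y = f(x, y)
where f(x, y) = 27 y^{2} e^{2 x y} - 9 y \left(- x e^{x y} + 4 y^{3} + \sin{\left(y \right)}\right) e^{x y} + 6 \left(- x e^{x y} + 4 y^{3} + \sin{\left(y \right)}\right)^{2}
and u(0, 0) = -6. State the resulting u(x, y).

Answer: u(x, y) = 3 y^{4} - 3 e^{x y} - 3 \cos{\left(y \right)}

Derivation:
Substitute the ansatz u = A y^{4} + B e^{x y} + C \cos{\left(y \right)} into the left-hand side.
Derivatives of the ansatz:
  u_x = B y e^{x y}
  u_y = 4 A y^{3} + B x e^{x y} - C \sin{\left(y \right)}
Term by term:
  3·(u_x)² = 3 B^{2} y^{2} e^{2 x y}
  2/3·(u_y)² = \frac{32 A^{2} y^{6}}{3} + \frac{16 A B x y^{3} e^{x y}}{3} - \frac{16 A C y^{3} \sin{\left(y \right)}}{3} + \frac{2 B^{2} x^{2} e^{2 x y}}{3} - \frac{4 B C x e^{x y} \sin{\left(y \right)}}{3} + \frac{2 C^{2} \sin^{2}{\left(y \right)}}{3}
  u_x·u_y = 4 A B y^{4} e^{x y} + B^{2} x y e^{2 x y} - B C y e^{x y} \sin{\left(y \right)}
So the left-hand side equals
  \frac{32 A^{2} y^{6}}{3} + \frac{16 A B x y^{3} e^{x y}}{3} + 4 A B y^{4} e^{x y} - \frac{16 A C y^{3} \sin{\left(y \right)}}{3} + \frac{2 B^{2} x^{2} e^{2 x y}}{3} + B^{2} x y e^{2 x y} + 3 B^{2} y^{2} e^{2 x y} - \frac{4 B C x e^{x y} \sin{\left(y \right)}}{3} - B C y e^{x y} \sin{\left(y \right)} + \frac{2 C^{2} \sin^{2}{\left(y \right)}}{3}
This must equal f(x, y) identically; expanded, f = 6 x^{2} e^{2 x y} - 48 x y^{3} e^{x y} + 9 x y e^{2 x y} - 12 x e^{x y} \sin{\left(y \right)} + 96 y^{6} - 36 y^{4} e^{x y} + 48 y^{3} \sin{\left(y \right)} + 27 y^{2} e^{2 x y} - 9 y e^{x y} \sin{\left(y \right)} + 6 \sin^{2}{\left(y \right)}.
Matching coefficients of the independent functions:
  [y^{6}]:  \frac{32 A^{2}}{3} = 96
  [x^{2} e^{2 x y}]:  \frac{2 B^{2}}{3} = 6
  [y^{2} e^{2 x y}]:  3 B^{2} = 27
  [y^{3} \sin{\left(y \right)}]:  - \frac{16 A C}{3} = 48
  [y^{4} e^{x y}]:  4 A B = -36
  [x y e^{2 x y}]:  B^{2} = 9
  [x y^{3} e^{x y}]:  \frac{16 A B}{3} = -48
  [x e^{x y} \sin{\left(y \right)}]:  - \frac{4 B C}{3} = -12
  [y e^{x y} \sin{\left(y \right)}]:  - B C = -9
  [\sin^{2}{\left(y \right)}]:  \frac{2 C^{2}}{3} = 6
These equations allow (A, B, C) = (-3, 3, 3) or (3, -3, -3).
Impose the point condition(s):
  u(0, 0) = -6  ⟹  B + C = -6
Only A = 3, B = -3, C = -3 satisfies everything.
Hence u(x, y) = 3 y^{4} - 3 e^{x y} - 3 \cos{\left(y \right)}.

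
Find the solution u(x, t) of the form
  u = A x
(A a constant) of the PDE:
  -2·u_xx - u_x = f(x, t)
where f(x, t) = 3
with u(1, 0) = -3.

Answer: u(x, t) = - 3 x

Derivation:
Substitute the ansatz u = A x into the left-hand side.
Derivatives of the ansatz:
  u_xx = 0
  u_x = A
Term by term:
  -2·u_xx = 0
  -u_x = - A
So the left-hand side equals
  - A
This must equal f(x, t) = 3 identically.
Matching coefficients of the independent functions:
  [constant term]:  - A = 3
Solving: A = -3.
Check against the point condition:
  u(1, 0) = -3  ⟹  A = -3  ✓
Hence u(x, t) = - 3 x.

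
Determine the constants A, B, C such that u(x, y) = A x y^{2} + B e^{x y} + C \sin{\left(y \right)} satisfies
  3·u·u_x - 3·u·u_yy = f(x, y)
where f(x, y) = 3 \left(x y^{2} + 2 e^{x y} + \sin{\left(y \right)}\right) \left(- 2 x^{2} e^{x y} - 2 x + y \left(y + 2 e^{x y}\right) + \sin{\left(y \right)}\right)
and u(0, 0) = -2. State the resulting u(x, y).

Substitute the ansatz u = A x y^{2} + B e^{x y} + C \sin{\left(y \right)} into the left-hand side.
Derivatives of the ansatz:
  u_x = A y^{2} + B y e^{x y}
  u_yy = 2 A x + B x^{2} e^{x y} - C \sin{\left(y \right)}
Term by term:
  3·u·u_x = 3 A^{2} x y^{4} + 3 A B x y^{3} e^{x y} + 3 A B y^{2} e^{x y} + 3 A C y^{2} \sin{\left(y \right)} + 3 B^{2} y e^{2 x y} + 3 B C y e^{x y} \sin{\left(y \right)}
  -3·u·u_yy = - 6 A^{2} x^{2} y^{2} - 3 A B x^{3} y^{2} e^{x y} - 6 A B x e^{x y} + 3 A C x y^{2} \sin{\left(y \right)} - 6 A C x \sin{\left(y \right)} - 3 B^{2} x^{2} e^{2 x y} - 3 B C x^{2} e^{x y} \sin{\left(y \right)} + 3 B C e^{x y} \sin{\left(y \right)} + 3 C^{2} \sin^{2}{\left(y \right)}
So the left-hand side equals
  - 6 A^{2} x^{2} y^{2} + 3 A^{2} x y^{4} - 3 A B x^{3} y^{2} e^{x y} + 3 A B x y^{3} e^{x y} - 6 A B x e^{x y} + 3 A B y^{2} e^{x y} + 3 A C x y^{2} \sin{\left(y \right)} - 6 A C x \sin{\left(y \right)} + 3 A C y^{2} \sin{\left(y \right)} - 3 B^{2} x^{2} e^{2 x y} + 3 B^{2} y e^{2 x y} - 3 B C x^{2} e^{x y} \sin{\left(y \right)} + 3 B C y e^{x y} \sin{\left(y \right)} + 3 B C e^{x y} \sin{\left(y \right)} + 3 C^{2} \sin^{2}{\left(y \right)}
This must equal f(x, y) identically; expanded, f = - 6 x^{3} y^{2} e^{x y} - 6 x^{2} y^{2} - 12 x^{2} e^{2 x y} - 6 x^{2} e^{x y} \sin{\left(y \right)} + 3 x y^{4} + 6 x y^{3} e^{x y} + 3 x y^{2} \sin{\left(y \right)} - 12 x e^{x y} - 6 x \sin{\left(y \right)} + 6 y^{2} e^{x y} + 3 y^{2} \sin{\left(y \right)} + 12 y e^{2 x y} + 6 y e^{x y} \sin{\left(y \right)} + 6 e^{x y} \sin{\left(y \right)} + 3 \sin^{2}{\left(y \right)}.
Matching coefficients of the independent functions:
(each divided by its leading coefficient; functions giving the same equation are listed together)
  [x y^{4}, x^{2} y^{2}]:  A^{2} - 1 = 0
  [x e^{x y}, y^{2} e^{x y}, x y^{3} e^{x y}, …]:  A B - 2 = 0
  [x \sin{\left(y \right)}, y^{2} \sin{\left(y \right)}, x y^{2} \sin{\left(y \right)}]:  A C - 1 = 0
  [x^{2} e^{2 x y}, y e^{2 x y}]:  B^{2} - 4 = 0
  [e^{x y} \sin{\left(y \right)}, x^{2} e^{x y} \sin{\left(y \right)}, y e^{x y} \sin{\left(y \right)}]:  B C - 2 = 0
  [\sin^{2}{\left(y \right)}]:  C^{2} - 1 = 0
These equations allow (A, B, C) = (-1, -2, -1) or (1, 2, 1).
Impose the point condition(s):
  u(0, 0) = -2  ⟹  B = -2
Only A = -1, B = -2, C = -1 satisfies everything.
Hence u(x, y) = - x y^{2} - 2 e^{x y} - \sin{\left(y \right)}.

Answer: u(x, y) = - x y^{2} - 2 e^{x y} - \sin{\left(y \right)}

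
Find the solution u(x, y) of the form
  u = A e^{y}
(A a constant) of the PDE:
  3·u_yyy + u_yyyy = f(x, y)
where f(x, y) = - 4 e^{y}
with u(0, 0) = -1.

Substitute the ansatz u = A e^{y} into the left-hand side.
Derivatives of the ansatz:
  u_yyy = A e^{y}
  u_yyyy = A e^{y}
Term by term:
  3·u_yyy = 3 A e^{y}
  u_yyyy = A e^{y}
So the left-hand side equals
  4 A e^{y}
This must equal f(x, y) = - 4 e^{y} identically.
Matching coefficients of the independent functions:
  [e^{y}]:  4 A = -4
Solving: A = -1.
Check against the point condition:
  u(0, 0) = -1  ⟹  A = -1  ✓
Hence u(x, y) = - e^{y}.

Answer: u(x, y) = - e^{y}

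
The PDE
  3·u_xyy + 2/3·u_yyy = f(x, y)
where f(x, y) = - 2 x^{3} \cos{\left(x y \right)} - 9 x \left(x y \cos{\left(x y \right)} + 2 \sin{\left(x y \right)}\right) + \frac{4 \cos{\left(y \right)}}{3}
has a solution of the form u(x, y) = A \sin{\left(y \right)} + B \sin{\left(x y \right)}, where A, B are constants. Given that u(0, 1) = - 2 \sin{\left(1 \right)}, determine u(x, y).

Answer: u(x, y) = - 2 \sin{\left(y \right)} + 3 \sin{\left(x y \right)}

Derivation:
Substitute the ansatz u = A \sin{\left(y \right)} + B \sin{\left(x y \right)} into the left-hand side.
Derivatives of the ansatz:
  u_xyy = - B x^{2} y \cos{\left(x y \right)} - 2 B x \sin{\left(x y \right)}
  u_yyy = - A \cos{\left(y \right)} - B x^{3} \cos{\left(x y \right)}
Term by term:
  3·u_xyy = - 3 B x^{2} y \cos{\left(x y \right)} - 6 B x \sin{\left(x y \right)}
  2/3·u_yyy = - \frac{2 A \cos{\left(y \right)}}{3} - \frac{2 B x^{3} \cos{\left(x y \right)}}{3}
So the left-hand side equals
  - \frac{2 A \cos{\left(y \right)}}{3} - \frac{2 B x^{3} \cos{\left(x y \right)}}{3} - 3 B x^{2} y \cos{\left(x y \right)} - 6 B x \sin{\left(x y \right)}
This must equal f(x, y) identically; expanded, f = - 2 x^{3} \cos{\left(x y \right)} - 9 x^{2} y \cos{\left(x y \right)} - 18 x \sin{\left(x y \right)} + \frac{4 \cos{\left(y \right)}}{3}.
Matching coefficients of the independent functions:
  [x \sin{\left(x y \right)}]:  - 6 B = -18
  [x^{3} \cos{\left(x y \right)}]:  - \frac{2 B}{3} = -2
  [x^{2} y \cos{\left(x y \right)}]:  - 3 B = -9
  [\cos{\left(y \right)}]:  - \frac{2 A}{3} = \frac{4}{3}
Solving: A = -2, B = 3.
Check against the point condition:
  u(0, 1) = - 2 \sin{\left(1 \right)}  ⟹  A \sin{\left(1 \right)} = - 2 \sin{\left(1 \right)}  ✓
Hence u(x, y) = - 2 \sin{\left(y \right)} + 3 \sin{\left(x y \right)}.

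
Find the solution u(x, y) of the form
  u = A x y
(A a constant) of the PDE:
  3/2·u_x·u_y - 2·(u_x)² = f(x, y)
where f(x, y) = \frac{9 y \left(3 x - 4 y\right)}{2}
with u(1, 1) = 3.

Substitute the ansatz u = A x y into the left-hand side.
Derivatives of the ansatz:
  u_x = A y
  u_y = A x
Term by term:
  3/2·u_x·u_y = \frac{3 A^{2} x y}{2}
  -2·(u_x)² = - 2 A^{2} y^{2}
So the left-hand side equals
  \frac{3 A^{2} x y}{2} - 2 A^{2} y^{2}
This must equal f(x, y) identically; expanded, f = \frac{27 x y}{2} - 18 y^{2}.
Matching coefficients of the independent functions:
  [y^{2}]:  - 2 A^{2} = -18
  [x y]:  \frac{3 A^{2}}{2} = \frac{27}{2}
These equations allow (A) = (-3) or (3).
Impose the point condition(s):
  u(1, 1) = 3  ⟹  A = 3
Only A = 3 satisfies everything.
Hence u(x, y) = 3 x y.

Answer: u(x, y) = 3 x y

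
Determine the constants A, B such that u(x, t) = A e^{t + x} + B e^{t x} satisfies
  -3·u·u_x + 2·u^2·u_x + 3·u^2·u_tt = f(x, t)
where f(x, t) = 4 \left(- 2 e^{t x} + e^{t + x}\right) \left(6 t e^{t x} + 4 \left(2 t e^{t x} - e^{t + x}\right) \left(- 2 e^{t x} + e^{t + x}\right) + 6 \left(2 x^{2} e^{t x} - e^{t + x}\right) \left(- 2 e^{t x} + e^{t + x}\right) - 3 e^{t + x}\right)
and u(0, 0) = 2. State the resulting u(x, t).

Substitute the ansatz u = A e^{t + x} + B e^{t x} into the left-hand side.
Derivatives of the ansatz:
  u_x = A e^{t} e^{x} + B t e^{t x}
  u_tt = A e^{t} e^{x} + B x^{2} e^{t x}
Term by term:
  -3·u·u_x = - 3 A^{2} e^{2 t} e^{2 x} - 3 A B t e^{t} e^{x} e^{t x} - 3 A B e^{t} e^{x} e^{t x} - 3 B^{2} t e^{2 t x}
  2·u^2·u_x = 2 A^{3} e^{3 t} e^{3 x} + 2 A^{2} B t e^{2 t} e^{2 x} e^{t x} + 4 A^{2} B e^{2 t} e^{2 x} e^{t x} + 4 A B^{2} t e^{t} e^{x} e^{2 t x} + 2 A B^{2} e^{t} e^{x} e^{2 t x} + 2 B^{3} t e^{3 t x}
  3·u^2·u_tt = 3 A^{3} e^{3 t} e^{3 x} + 3 A^{2} B x^{2} e^{2 t} e^{2 x} e^{t x} + 6 A^{2} B e^{2 t} e^{2 x} e^{t x} + 6 A B^{2} x^{2} e^{t} e^{x} e^{2 t x} + 3 A B^{2} e^{t} e^{x} e^{2 t x} + 3 B^{3} x^{2} e^{3 t x}
So the left-hand side equals
  5 A^{3} e^{3 t} e^{3 x} + 2 A^{2} B t e^{2 t} e^{2 x} e^{t x} + 3 A^{2} B x^{2} e^{2 t} e^{2 x} e^{t x} + 10 A^{2} B e^{2 t} e^{2 x} e^{t x} - 3 A^{2} e^{2 t} e^{2 x} + 4 A B^{2} t e^{t} e^{x} e^{2 t x} + 6 A B^{2} x^{2} e^{t} e^{x} e^{2 t x} + 5 A B^{2} e^{t} e^{x} e^{2 t x} - 3 A B t e^{t} e^{x} e^{t x} - 3 A B e^{t} e^{x} e^{t x} + 2 B^{3} t e^{3 t x} + 3 B^{3} x^{2} e^{3 t x} - 3 B^{2} t e^{2 t x}
This must equal f(x, t) identically; expanded, f = 32 t e^{2 t} e^{2 x} e^{t x} - 128 t e^{t} e^{x} e^{2 t x} + 24 t e^{t} e^{x} e^{t x} + 128 t e^{3 t x} - 48 t e^{2 t x} + 48 x^{2} e^{2 t} e^{2 x} e^{t x} - 192 x^{2} e^{t} e^{x} e^{2 t x} + 192 x^{2} e^{3 t x} - 40 e^{3 t} e^{3 x} + 160 e^{2 t} e^{2 x} e^{t x} - 12 e^{2 t} e^{2 x} - 160 e^{t} e^{x} e^{2 t x} + 24 e^{t} e^{x} e^{t x}.
Matching coefficients of the independent functions:
  [t e^{2 t x}]:  - 3 B^{2} = -48
  [t e^{3 t x}]:  2 B^{3} = 128
  [x^{2} e^{3 t x}]:  3 B^{3} = 192
  [e^{2 t} e^{2 x}]:  - 3 A^{2} = -12
  [e^{3 t} e^{3 x}]:  5 A^{3} = -40
  [e^{t} e^{x} e^{t x}, t e^{t} e^{x} e^{t x}]:  - 3 A B = 24
  [e^{t} e^{x} e^{2 t x}]:  5 A B^{2} = -160
  [e^{2 t} e^{2 x} e^{t x}]:  10 A^{2} B = 160
  [t e^{t} e^{x} e^{2 t x}]:  4 A B^{2} = -128
  [t e^{2 t} e^{2 x} e^{t x}]:  2 A^{2} B = 32
  [x^{2} e^{t} e^{x} e^{2 t x}]:  6 A B^{2} = -192
  [x^{2} e^{2 t} e^{2 x} e^{t x}]:  3 A^{2} B = 48
Solving: A = -2, B = 4.
Check against the point condition:
  u(0, 0) = 2  ⟹  A + B = 2  ✓
Hence u(x, t) = 4 e^{t x} - 2 e^{t + x}.

Answer: u(x, t) = 4 e^{t x} - 2 e^{t + x}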